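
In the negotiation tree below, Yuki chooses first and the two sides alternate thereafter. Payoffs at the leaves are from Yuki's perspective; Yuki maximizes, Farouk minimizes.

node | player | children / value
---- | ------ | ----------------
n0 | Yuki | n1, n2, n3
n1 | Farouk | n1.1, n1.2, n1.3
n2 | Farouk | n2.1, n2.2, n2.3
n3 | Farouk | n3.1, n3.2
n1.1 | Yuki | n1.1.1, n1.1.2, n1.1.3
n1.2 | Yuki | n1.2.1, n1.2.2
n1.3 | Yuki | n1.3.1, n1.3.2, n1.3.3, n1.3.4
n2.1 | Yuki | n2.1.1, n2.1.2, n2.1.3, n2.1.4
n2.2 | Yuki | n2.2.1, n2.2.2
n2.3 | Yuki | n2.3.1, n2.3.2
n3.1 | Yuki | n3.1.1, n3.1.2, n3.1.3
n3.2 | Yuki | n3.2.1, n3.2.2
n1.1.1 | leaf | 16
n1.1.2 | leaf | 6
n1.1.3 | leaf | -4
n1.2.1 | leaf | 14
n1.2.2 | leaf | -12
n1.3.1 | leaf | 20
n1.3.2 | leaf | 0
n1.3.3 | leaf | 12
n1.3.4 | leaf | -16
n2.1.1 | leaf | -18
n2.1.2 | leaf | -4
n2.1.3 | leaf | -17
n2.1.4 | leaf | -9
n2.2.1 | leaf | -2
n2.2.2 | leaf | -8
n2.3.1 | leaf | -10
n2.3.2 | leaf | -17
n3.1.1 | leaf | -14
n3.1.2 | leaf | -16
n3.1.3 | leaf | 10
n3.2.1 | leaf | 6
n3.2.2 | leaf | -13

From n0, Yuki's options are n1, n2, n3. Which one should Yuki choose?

n1

n1.1 (Yuki): max(16, 6, -4) = 16
n1.2 (Yuki): max(14, -12) = 14
n1.3 (Yuki): max(20, 0, 12, -16) = 20
n1 (Farouk): min(16, 14, 20) = 14
n2.1 (Yuki): max(-18, -4, -17, -9) = -4
n2.2 (Yuki): max(-2, -8) = -2
n2.3 (Yuki): max(-10, -17) = -10
n2 (Farouk): min(-4, -2, -10) = -10
n3.1 (Yuki): max(-14, -16, 10) = 10
n3.2 (Yuki): max(6, -13) = 6
n3 (Farouk): min(10, 6) = 6
n0 (Yuki): max(14, -10, 6) = 14
Yuki at n0 wants the highest of {n1=14, n2=-10, n3=6}, so chooses n1.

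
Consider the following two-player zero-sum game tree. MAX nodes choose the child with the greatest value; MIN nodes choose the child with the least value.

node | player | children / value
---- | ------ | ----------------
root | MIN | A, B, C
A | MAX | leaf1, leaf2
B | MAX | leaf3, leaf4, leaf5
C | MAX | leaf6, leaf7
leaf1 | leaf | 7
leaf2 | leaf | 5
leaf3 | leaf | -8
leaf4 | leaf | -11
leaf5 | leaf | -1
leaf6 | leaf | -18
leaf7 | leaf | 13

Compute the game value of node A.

7

A (MAX): max(7, 5) = 7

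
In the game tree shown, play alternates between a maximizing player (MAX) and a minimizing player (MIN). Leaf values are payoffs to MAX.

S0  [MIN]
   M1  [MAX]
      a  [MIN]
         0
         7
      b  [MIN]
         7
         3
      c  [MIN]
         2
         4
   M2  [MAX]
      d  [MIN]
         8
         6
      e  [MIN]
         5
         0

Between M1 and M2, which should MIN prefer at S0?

a (MIN): min(0, 7) = 0
b (MIN): min(7, 3) = 3
c (MIN): min(2, 4) = 2
M1 (MAX): max(0, 3, 2) = 3
d (MIN): min(8, 6) = 6
e (MIN): min(5, 0) = 0
M2 (MAX): max(6, 0) = 6
MIN prefers the lower value; M1=3, M2=6. M1 is better since 3 < 6.

M1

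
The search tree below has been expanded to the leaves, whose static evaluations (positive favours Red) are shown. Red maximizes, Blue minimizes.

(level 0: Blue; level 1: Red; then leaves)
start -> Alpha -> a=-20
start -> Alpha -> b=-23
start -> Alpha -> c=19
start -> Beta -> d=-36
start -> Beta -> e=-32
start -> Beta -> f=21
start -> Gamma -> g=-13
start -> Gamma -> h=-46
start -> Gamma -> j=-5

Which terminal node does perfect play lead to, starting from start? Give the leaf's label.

j

Alpha (Red): max(-20, -23, 19) = 19
Beta (Red): max(-36, -32, 21) = 21
Gamma (Red): max(-13, -46, -5) = -5
start (Blue): min(19, 21, -5) = -5
At start, Blue picks Gamma (lowest: -5).
At Gamma, Red picks j (highest: -5).
Terminal value -5.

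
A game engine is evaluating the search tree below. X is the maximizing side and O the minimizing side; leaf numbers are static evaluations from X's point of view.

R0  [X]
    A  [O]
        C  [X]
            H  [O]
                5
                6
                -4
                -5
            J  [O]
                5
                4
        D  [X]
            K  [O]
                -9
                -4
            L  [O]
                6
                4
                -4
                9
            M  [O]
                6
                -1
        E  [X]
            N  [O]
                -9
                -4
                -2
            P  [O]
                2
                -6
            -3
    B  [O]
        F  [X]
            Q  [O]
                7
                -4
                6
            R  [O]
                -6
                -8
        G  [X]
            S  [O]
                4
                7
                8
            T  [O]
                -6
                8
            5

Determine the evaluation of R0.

-3

H (O): min(5, 6, -4, -5) = -5
J (O): min(5, 4) = 4
C (X): max(-5, 4) = 4
K (O): min(-9, -4) = -9
L (O): min(6, 4, -4, 9) = -4
M (O): min(6, -1) = -1
D (X): max(-9, -4, -1) = -1
N (O): min(-9, -4, -2) = -9
P (O): min(2, -6) = -6
E (X): max(-9, -6, -3) = -3
A (O): min(4, -1, -3) = -3
Q (O): min(7, -4, 6) = -4
R (O): min(-6, -8) = -8
F (X): max(-4, -8) = -4
S (O): min(4, 7, 8) = 4
T (O): min(-6, 8) = -6
G (X): max(4, -6, 5) = 5
B (O): min(-4, 5) = -4
R0 (X): max(-3, -4) = -3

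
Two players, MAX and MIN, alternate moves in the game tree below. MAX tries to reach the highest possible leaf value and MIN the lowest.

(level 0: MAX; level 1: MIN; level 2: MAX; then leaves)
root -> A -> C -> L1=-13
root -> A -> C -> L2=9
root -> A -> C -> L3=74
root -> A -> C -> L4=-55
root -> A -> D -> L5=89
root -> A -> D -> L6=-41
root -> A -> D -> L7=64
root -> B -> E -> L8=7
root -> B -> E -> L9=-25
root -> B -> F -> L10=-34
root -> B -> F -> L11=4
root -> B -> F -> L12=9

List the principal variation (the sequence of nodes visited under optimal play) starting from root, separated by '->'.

C (MAX): max(-13, 9, 74, -55) = 74
D (MAX): max(89, -41, 64) = 89
A (MIN): min(74, 89) = 74
E (MAX): max(7, -25) = 7
F (MAX): max(-34, 4, 9) = 9
B (MIN): min(7, 9) = 7
root (MAX): max(74, 7) = 74
At root, MAX picks A (highest: 74).
At A, MIN picks C (lowest: 74).
At C, MAX picks L3 (highest: 74).
Terminal value 74.

root -> A -> C -> L3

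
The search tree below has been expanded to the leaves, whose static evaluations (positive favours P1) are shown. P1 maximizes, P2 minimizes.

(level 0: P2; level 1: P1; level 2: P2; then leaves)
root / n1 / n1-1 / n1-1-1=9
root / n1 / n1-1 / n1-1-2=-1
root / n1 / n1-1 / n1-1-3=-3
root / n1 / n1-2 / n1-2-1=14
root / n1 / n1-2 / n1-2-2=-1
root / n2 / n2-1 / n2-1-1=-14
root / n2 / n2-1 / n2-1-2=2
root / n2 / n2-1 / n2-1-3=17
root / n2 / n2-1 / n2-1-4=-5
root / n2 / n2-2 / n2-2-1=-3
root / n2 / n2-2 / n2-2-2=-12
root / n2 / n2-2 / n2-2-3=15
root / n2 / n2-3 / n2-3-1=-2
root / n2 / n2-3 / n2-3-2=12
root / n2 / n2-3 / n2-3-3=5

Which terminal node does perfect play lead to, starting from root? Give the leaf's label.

n2-3-1

n1-1 (P2): min(9, -1, -3) = -3
n1-2 (P2): min(14, -1) = -1
n1 (P1): max(-3, -1) = -1
n2-1 (P2): min(-14, 2, 17, -5) = -14
n2-2 (P2): min(-3, -12, 15) = -12
n2-3 (P2): min(-2, 12, 5) = -2
n2 (P1): max(-14, -12, -2) = -2
root (P2): min(-1, -2) = -2
At root, P2 picks n2 (lowest: -2).
At n2, P1 picks n2-3 (highest: -2).
At n2-3, P2 picks n2-3-1 (lowest: -2).
Terminal value -2.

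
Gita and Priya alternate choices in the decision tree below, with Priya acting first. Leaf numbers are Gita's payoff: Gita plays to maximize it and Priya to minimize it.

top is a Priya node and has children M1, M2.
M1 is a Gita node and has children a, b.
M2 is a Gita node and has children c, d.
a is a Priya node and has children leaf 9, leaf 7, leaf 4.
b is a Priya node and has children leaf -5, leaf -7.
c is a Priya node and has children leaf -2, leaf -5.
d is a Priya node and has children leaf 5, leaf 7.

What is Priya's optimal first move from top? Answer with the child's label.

a (Priya): min(9, 7, 4) = 4
b (Priya): min(-5, -7) = -7
M1 (Gita): max(4, -7) = 4
c (Priya): min(-2, -5) = -5
d (Priya): min(5, 7) = 5
M2 (Gita): max(-5, 5) = 5
top (Priya): min(4, 5) = 4
Priya at top wants the lowest of {M1=4, M2=5}, so chooses M1.

M1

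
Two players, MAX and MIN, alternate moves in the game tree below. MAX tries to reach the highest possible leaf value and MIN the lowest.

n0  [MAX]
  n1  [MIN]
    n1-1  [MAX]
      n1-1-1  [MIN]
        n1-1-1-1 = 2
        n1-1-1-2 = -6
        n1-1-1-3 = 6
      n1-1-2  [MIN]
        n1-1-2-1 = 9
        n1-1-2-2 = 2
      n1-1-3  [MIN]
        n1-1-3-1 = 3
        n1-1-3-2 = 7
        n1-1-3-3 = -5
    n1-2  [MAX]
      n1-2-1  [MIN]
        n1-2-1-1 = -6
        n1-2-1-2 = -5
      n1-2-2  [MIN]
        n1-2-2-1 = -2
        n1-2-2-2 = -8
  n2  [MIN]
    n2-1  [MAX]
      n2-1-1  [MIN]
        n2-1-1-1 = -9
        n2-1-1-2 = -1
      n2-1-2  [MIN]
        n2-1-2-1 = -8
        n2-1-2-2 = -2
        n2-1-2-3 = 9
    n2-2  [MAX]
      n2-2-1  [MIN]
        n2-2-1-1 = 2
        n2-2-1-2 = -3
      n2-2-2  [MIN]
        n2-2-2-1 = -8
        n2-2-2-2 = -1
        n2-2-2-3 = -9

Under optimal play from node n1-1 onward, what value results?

n1-1-1 (MIN): min(2, -6, 6) = -6
n1-1-2 (MIN): min(9, 2) = 2
n1-1-3 (MIN): min(3, 7, -5) = -5
n1-1 (MAX): max(-6, 2, -5) = 2

2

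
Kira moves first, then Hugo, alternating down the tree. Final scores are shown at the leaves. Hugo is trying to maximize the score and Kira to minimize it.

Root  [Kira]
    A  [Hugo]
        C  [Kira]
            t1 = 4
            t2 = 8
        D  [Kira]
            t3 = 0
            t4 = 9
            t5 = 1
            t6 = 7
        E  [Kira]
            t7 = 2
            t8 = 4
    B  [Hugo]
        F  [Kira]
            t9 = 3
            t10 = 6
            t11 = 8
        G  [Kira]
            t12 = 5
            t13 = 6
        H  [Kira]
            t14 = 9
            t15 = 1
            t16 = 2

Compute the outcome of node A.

4

C (Kira): min(4, 8) = 4
D (Kira): min(0, 9, 1, 7) = 0
E (Kira): min(2, 4) = 2
A (Hugo): max(4, 0, 2) = 4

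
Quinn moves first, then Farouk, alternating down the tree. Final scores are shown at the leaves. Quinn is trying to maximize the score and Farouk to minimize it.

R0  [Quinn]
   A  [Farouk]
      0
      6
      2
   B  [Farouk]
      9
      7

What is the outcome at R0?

A (Farouk): min(0, 6, 2) = 0
B (Farouk): min(9, 7) = 7
R0 (Quinn): max(0, 7) = 7

7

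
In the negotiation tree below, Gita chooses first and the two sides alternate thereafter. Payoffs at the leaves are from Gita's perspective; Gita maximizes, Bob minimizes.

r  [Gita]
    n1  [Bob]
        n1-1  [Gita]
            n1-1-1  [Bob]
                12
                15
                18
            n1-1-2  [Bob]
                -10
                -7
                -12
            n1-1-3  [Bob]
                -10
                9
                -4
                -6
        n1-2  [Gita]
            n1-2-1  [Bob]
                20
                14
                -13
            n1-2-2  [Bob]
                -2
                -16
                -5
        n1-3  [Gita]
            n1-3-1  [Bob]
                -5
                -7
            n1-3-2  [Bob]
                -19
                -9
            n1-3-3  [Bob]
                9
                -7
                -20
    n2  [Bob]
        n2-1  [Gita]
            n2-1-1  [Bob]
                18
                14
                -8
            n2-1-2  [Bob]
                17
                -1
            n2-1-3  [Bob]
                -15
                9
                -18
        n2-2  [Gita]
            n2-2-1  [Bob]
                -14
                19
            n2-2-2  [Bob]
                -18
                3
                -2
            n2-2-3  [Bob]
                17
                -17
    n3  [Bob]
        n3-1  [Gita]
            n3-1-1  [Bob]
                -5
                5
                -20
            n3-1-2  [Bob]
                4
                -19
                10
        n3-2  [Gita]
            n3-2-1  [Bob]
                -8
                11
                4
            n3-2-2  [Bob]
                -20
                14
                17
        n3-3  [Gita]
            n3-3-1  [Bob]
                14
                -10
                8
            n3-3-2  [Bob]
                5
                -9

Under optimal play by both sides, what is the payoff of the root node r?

n1-1-1 (Bob): min(12, 15, 18) = 12
n1-1-2 (Bob): min(-10, -7, -12) = -12
n1-1-3 (Bob): min(-10, 9, -4, -6) = -10
n1-1 (Gita): max(12, -12, -10) = 12
n1-2-1 (Bob): min(20, 14, -13) = -13
n1-2-2 (Bob): min(-2, -16, -5) = -16
n1-2 (Gita): max(-13, -16) = -13
n1-3-1 (Bob): min(-5, -7) = -7
n1-3-2 (Bob): min(-19, -9) = -19
n1-3-3 (Bob): min(9, -7, -20) = -20
n1-3 (Gita): max(-7, -19, -20) = -7
n1 (Bob): min(12, -13, -7) = -13
n2-1-1 (Bob): min(18, 14, -8) = -8
n2-1-2 (Bob): min(17, -1) = -1
n2-1-3 (Bob): min(-15, 9, -18) = -18
n2-1 (Gita): max(-8, -1, -18) = -1
n2-2-1 (Bob): min(-14, 19) = -14
n2-2-2 (Bob): min(-18, 3, -2) = -18
n2-2-3 (Bob): min(17, -17) = -17
n2-2 (Gita): max(-14, -18, -17) = -14
n2 (Bob): min(-1, -14) = -14
n3-1-1 (Bob): min(-5, 5, -20) = -20
n3-1-2 (Bob): min(4, -19, 10) = -19
n3-1 (Gita): max(-20, -19) = -19
n3-2-1 (Bob): min(-8, 11, 4) = -8
n3-2-2 (Bob): min(-20, 14, 17) = -20
n3-2 (Gita): max(-8, -20) = -8
n3-3-1 (Bob): min(14, -10, 8) = -10
n3-3-2 (Bob): min(5, -9) = -9
n3-3 (Gita): max(-10, -9) = -9
n3 (Bob): min(-19, -8, -9) = -19
r (Gita): max(-13, -14, -19) = -13

-13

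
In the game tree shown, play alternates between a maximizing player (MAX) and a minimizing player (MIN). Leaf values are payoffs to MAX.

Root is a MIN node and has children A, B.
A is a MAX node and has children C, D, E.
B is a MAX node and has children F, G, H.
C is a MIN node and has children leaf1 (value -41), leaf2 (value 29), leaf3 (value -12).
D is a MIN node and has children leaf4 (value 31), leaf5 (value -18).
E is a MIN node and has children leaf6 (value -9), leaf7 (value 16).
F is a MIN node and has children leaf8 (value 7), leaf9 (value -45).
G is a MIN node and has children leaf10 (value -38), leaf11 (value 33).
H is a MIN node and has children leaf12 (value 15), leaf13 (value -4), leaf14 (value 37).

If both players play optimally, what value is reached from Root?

C (MIN): min(-41, 29, -12) = -41
D (MIN): min(31, -18) = -18
E (MIN): min(-9, 16) = -9
A (MAX): max(-41, -18, -9) = -9
F (MIN): min(7, -45) = -45
G (MIN): min(-38, 33) = -38
H (MIN): min(15, -4, 37) = -4
B (MAX): max(-45, -38, -4) = -4
Root (MIN): min(-9, -4) = -9

-9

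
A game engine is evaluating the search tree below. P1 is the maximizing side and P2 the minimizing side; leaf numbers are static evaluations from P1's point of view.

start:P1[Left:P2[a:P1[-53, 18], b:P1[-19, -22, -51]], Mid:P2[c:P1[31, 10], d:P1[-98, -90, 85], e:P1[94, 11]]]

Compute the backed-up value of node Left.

-19

a (P1): max(-53, 18) = 18
b (P1): max(-19, -22, -51) = -19
Left (P2): min(18, -19) = -19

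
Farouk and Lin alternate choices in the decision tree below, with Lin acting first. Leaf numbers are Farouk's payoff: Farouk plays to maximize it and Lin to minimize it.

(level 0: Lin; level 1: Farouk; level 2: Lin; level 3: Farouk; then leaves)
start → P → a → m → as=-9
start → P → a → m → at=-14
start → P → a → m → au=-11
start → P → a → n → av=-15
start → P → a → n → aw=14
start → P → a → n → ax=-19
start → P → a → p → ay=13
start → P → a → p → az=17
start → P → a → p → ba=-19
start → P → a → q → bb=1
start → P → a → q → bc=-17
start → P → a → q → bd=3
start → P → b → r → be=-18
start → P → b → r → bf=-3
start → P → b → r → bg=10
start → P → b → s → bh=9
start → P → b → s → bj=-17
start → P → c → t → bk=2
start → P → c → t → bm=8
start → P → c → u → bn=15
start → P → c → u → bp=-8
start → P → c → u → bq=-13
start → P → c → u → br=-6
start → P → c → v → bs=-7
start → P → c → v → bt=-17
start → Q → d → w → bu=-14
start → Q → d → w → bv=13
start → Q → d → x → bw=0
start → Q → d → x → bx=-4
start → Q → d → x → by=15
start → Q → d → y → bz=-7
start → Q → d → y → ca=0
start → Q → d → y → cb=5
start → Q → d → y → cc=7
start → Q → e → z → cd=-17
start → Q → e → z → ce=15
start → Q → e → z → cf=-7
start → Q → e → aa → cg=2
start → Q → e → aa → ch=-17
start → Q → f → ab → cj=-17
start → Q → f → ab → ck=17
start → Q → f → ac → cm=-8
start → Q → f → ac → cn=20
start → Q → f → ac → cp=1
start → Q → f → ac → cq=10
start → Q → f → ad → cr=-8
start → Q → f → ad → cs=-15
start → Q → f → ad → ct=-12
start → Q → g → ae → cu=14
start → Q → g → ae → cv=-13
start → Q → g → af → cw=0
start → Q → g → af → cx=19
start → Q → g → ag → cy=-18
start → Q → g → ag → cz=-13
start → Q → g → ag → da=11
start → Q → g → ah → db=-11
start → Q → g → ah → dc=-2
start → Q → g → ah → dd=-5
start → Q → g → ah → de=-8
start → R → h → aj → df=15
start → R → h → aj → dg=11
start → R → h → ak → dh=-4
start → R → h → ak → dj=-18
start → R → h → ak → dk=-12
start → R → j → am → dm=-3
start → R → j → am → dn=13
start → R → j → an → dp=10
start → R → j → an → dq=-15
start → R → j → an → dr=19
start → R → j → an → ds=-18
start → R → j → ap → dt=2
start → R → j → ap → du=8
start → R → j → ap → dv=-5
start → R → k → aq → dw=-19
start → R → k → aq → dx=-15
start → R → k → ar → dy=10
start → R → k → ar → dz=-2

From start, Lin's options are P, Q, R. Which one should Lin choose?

Q

m (Farouk): max(-9, -14, -11) = -9
n (Farouk): max(-15, 14, -19) = 14
p (Farouk): max(13, 17, -19) = 17
q (Farouk): max(1, -17, 3) = 3
a (Lin): min(-9, 14, 17, 3) = -9
r (Farouk): max(-18, -3, 10) = 10
s (Farouk): max(9, -17) = 9
b (Lin): min(10, 9) = 9
t (Farouk): max(2, 8) = 8
u (Farouk): max(15, -8, -13, -6) = 15
v (Farouk): max(-7, -17) = -7
c (Lin): min(8, 15, -7) = -7
P (Farouk): max(-9, 9, -7) = 9
w (Farouk): max(-14, 13) = 13
x (Farouk): max(0, -4, 15) = 15
y (Farouk): max(-7, 0, 5, 7) = 7
d (Lin): min(13, 15, 7) = 7
z (Farouk): max(-17, 15, -7) = 15
aa (Farouk): max(2, -17) = 2
e (Lin): min(15, 2) = 2
ab (Farouk): max(-17, 17) = 17
ac (Farouk): max(-8, 20, 1, 10) = 20
ad (Farouk): max(-8, -15, -12) = -8
f (Lin): min(17, 20, -8) = -8
ae (Farouk): max(14, -13) = 14
af (Farouk): max(0, 19) = 19
ag (Farouk): max(-18, -13, 11) = 11
ah (Farouk): max(-11, -2, -5, -8) = -2
g (Lin): min(14, 19, 11, -2) = -2
Q (Farouk): max(7, 2, -8, -2) = 7
aj (Farouk): max(15, 11) = 15
ak (Farouk): max(-4, -18, -12) = -4
h (Lin): min(15, -4) = -4
am (Farouk): max(-3, 13) = 13
an (Farouk): max(10, -15, 19, -18) = 19
ap (Farouk): max(2, 8, -5) = 8
j (Lin): min(13, 19, 8) = 8
aq (Farouk): max(-19, -15) = -15
ar (Farouk): max(10, -2) = 10
k (Lin): min(-15, 10) = -15
R (Farouk): max(-4, 8, -15) = 8
start (Lin): min(9, 7, 8) = 7
Lin at start wants the lowest of {P=9, Q=7, R=8}, so chooses Q.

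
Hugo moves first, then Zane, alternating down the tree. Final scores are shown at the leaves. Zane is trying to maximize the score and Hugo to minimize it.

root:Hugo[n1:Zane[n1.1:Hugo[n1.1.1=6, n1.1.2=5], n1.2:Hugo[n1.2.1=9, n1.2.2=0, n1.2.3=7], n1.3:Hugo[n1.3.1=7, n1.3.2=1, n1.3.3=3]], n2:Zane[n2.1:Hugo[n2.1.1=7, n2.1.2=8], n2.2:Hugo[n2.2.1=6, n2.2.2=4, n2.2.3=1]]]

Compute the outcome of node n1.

5

n1.1 (Hugo): min(6, 5) = 5
n1.2 (Hugo): min(9, 0, 7) = 0
n1.3 (Hugo): min(7, 1, 3) = 1
n1 (Zane): max(5, 0, 1) = 5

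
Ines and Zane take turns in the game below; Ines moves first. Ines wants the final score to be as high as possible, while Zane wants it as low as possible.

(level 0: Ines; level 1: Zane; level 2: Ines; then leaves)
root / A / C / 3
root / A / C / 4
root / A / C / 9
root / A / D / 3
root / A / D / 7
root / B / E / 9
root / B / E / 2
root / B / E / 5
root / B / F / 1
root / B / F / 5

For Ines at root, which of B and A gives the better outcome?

E (Ines): max(9, 2, 5) = 9
F (Ines): max(1, 5) = 5
B (Zane): min(9, 5) = 5
C (Ines): max(3, 4, 9) = 9
D (Ines): max(3, 7) = 7
A (Zane): min(9, 7) = 7
Ines prefers the higher value; B=5, A=7. A is better since 7 > 5.

A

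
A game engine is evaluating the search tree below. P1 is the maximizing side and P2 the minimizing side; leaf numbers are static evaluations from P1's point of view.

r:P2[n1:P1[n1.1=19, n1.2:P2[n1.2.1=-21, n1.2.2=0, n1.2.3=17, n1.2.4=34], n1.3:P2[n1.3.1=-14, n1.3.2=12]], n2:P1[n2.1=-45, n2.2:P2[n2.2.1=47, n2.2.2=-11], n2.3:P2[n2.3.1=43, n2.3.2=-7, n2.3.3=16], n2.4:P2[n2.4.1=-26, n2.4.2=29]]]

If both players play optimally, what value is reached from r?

n1.2 (P2): min(-21, 0, 17, 34) = -21
n1.3 (P2): min(-14, 12) = -14
n1 (P1): max(19, -21, -14) = 19
n2.2 (P2): min(47, -11) = -11
n2.3 (P2): min(43, -7, 16) = -7
n2.4 (P2): min(-26, 29) = -26
n2 (P1): max(-45, -11, -7, -26) = -7
r (P2): min(19, -7) = -7

-7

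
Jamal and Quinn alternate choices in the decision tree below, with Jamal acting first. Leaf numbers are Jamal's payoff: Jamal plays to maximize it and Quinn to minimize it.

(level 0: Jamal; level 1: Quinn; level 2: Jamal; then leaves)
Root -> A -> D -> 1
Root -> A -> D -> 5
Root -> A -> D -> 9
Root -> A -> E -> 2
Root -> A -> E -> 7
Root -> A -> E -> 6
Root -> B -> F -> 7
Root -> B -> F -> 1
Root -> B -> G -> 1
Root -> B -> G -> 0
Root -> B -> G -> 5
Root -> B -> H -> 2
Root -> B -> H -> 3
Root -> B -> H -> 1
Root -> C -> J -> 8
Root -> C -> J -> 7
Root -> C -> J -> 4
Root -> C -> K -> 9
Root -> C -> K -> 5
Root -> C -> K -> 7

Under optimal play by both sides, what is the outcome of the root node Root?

D (Jamal): max(1, 5, 9) = 9
E (Jamal): max(2, 7, 6) = 7
A (Quinn): min(9, 7) = 7
F (Jamal): max(7, 1) = 7
G (Jamal): max(1, 0, 5) = 5
H (Jamal): max(2, 3, 1) = 3
B (Quinn): min(7, 5, 3) = 3
J (Jamal): max(8, 7, 4) = 8
K (Jamal): max(9, 5, 7) = 9
C (Quinn): min(8, 9) = 8
Root (Jamal): max(7, 3, 8) = 8

8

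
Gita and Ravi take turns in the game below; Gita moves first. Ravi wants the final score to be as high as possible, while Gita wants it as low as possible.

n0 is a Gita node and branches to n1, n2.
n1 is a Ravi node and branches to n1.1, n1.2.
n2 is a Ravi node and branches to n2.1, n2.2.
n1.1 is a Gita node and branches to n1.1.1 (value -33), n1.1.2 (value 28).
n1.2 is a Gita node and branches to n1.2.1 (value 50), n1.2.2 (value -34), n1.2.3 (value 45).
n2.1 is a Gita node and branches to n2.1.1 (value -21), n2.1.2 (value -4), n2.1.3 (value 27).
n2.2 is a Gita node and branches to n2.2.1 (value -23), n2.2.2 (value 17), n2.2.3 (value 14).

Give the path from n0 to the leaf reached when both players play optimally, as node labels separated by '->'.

n0 -> n1 -> n1.1 -> n1.1.1

n1.1 (Gita): min(-33, 28) = -33
n1.2 (Gita): min(50, -34, 45) = -34
n1 (Ravi): max(-33, -34) = -33
n2.1 (Gita): min(-21, -4, 27) = -21
n2.2 (Gita): min(-23, 17, 14) = -23
n2 (Ravi): max(-21, -23) = -21
n0 (Gita): min(-33, -21) = -33
At n0, Gita picks n1 (lowest: -33).
At n1, Ravi picks n1.1 (highest: -33).
At n1.1, Gita picks n1.1.1 (lowest: -33).
Terminal value -33.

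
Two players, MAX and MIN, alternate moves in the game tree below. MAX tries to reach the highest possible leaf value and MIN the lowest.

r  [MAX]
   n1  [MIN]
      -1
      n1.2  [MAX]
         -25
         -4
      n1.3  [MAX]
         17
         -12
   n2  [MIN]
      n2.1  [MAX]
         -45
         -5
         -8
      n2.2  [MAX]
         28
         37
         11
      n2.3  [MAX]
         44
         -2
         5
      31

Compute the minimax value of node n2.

-5

n2.1 (MAX): max(-45, -5, -8) = -5
n2.2 (MAX): max(28, 37, 11) = 37
n2.3 (MAX): max(44, -2, 5) = 44
n2 (MIN): min(-5, 37, 44, 31) = -5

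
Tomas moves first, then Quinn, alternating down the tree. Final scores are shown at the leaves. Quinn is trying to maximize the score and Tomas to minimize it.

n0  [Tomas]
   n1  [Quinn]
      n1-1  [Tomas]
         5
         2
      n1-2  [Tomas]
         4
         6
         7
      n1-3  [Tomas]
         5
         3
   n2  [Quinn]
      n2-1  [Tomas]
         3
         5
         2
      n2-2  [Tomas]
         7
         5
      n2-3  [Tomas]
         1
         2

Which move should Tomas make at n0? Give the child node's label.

n1-1 (Tomas): min(5, 2) = 2
n1-2 (Tomas): min(4, 6, 7) = 4
n1-3 (Tomas): min(5, 3) = 3
n1 (Quinn): max(2, 4, 3) = 4
n2-1 (Tomas): min(3, 5, 2) = 2
n2-2 (Tomas): min(7, 5) = 5
n2-3 (Tomas): min(1, 2) = 1
n2 (Quinn): max(2, 5, 1) = 5
n0 (Tomas): min(4, 5) = 4
Tomas at n0 wants the lowest of {n1=4, n2=5}, so chooses n1.

n1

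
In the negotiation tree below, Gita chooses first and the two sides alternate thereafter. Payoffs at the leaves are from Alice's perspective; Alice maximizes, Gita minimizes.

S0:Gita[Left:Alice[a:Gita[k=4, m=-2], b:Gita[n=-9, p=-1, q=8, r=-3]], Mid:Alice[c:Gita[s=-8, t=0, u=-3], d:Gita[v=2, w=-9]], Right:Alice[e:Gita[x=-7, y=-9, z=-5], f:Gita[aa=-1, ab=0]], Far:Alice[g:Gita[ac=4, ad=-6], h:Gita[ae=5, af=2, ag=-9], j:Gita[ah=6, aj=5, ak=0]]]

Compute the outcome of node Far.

g (Gita): min(4, -6) = -6
h (Gita): min(5, 2, -9) = -9
j (Gita): min(6, 5, 0) = 0
Far (Alice): max(-6, -9, 0) = 0

0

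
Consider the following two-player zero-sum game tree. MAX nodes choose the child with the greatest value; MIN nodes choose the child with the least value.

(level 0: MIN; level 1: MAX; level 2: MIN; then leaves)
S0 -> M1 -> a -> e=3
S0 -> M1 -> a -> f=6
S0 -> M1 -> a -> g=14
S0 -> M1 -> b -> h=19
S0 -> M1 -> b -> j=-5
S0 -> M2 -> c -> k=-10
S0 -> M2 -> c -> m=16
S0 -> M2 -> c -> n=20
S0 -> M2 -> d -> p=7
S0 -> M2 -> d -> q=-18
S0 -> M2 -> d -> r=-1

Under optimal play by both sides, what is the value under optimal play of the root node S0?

a (MIN): min(3, 6, 14) = 3
b (MIN): min(19, -5) = -5
M1 (MAX): max(3, -5) = 3
c (MIN): min(-10, 16, 20) = -10
d (MIN): min(7, -18, -1) = -18
M2 (MAX): max(-10, -18) = -10
S0 (MIN): min(3, -10) = -10

-10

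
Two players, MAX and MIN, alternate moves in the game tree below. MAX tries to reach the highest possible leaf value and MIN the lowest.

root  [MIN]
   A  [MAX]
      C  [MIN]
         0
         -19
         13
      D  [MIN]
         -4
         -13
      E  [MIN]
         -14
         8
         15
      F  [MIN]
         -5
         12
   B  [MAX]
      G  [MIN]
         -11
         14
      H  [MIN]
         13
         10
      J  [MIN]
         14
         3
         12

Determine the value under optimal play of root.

C (MIN): min(0, -19, 13) = -19
D (MIN): min(-4, -13) = -13
E (MIN): min(-14, 8, 15) = -14
F (MIN): min(-5, 12) = -5
A (MAX): max(-19, -13, -14, -5) = -5
G (MIN): min(-11, 14) = -11
H (MIN): min(13, 10) = 10
J (MIN): min(14, 3, 12) = 3
B (MAX): max(-11, 10, 3) = 10
root (MIN): min(-5, 10) = -5

-5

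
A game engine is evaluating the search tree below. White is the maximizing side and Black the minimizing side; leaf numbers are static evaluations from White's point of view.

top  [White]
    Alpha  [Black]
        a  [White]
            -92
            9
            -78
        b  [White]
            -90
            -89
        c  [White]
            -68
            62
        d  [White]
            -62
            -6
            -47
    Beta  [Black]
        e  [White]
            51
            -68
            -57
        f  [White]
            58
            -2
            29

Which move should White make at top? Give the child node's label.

Beta

a (White): max(-92, 9, -78) = 9
b (White): max(-90, -89) = -89
c (White): max(-68, 62) = 62
d (White): max(-62, -6, -47) = -6
Alpha (Black): min(9, -89, 62, -6) = -89
e (White): max(51, -68, -57) = 51
f (White): max(58, -2, 29) = 58
Beta (Black): min(51, 58) = 51
top (White): max(-89, 51) = 51
White at top wants the highest of {Alpha=-89, Beta=51}, so chooses Beta.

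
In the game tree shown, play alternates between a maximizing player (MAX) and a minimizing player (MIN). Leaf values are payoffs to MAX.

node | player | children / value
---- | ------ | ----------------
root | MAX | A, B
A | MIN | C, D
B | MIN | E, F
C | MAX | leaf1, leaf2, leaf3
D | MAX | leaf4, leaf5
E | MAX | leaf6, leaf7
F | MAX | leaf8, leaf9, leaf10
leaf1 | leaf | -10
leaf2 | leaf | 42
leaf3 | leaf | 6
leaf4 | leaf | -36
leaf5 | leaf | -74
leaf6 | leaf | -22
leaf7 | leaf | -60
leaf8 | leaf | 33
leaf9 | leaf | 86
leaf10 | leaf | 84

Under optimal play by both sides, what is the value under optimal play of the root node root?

-22

C (MAX): max(-10, 42, 6) = 42
D (MAX): max(-36, -74) = -36
A (MIN): min(42, -36) = -36
E (MAX): max(-22, -60) = -22
F (MAX): max(33, 86, 84) = 86
B (MIN): min(-22, 86) = -22
root (MAX): max(-36, -22) = -22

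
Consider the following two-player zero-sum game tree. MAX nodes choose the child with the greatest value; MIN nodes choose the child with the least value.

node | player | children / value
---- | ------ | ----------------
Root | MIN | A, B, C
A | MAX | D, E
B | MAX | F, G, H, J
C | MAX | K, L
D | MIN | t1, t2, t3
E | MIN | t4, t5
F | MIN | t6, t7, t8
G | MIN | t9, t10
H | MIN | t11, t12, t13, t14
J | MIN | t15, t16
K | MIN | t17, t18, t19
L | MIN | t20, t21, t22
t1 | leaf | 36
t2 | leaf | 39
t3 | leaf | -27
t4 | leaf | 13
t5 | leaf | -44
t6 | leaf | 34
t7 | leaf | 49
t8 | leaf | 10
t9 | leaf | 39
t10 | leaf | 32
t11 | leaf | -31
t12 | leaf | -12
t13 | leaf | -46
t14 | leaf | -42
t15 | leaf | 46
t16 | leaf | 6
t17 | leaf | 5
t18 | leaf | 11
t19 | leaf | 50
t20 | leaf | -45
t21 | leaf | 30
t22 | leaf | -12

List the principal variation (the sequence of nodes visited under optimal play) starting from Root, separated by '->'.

Root -> A -> D -> t3

D (MIN): min(36, 39, -27) = -27
E (MIN): min(13, -44) = -44
A (MAX): max(-27, -44) = -27
F (MIN): min(34, 49, 10) = 10
G (MIN): min(39, 32) = 32
H (MIN): min(-31, -12, -46, -42) = -46
J (MIN): min(46, 6) = 6
B (MAX): max(10, 32, -46, 6) = 32
K (MIN): min(5, 11, 50) = 5
L (MIN): min(-45, 30, -12) = -45
C (MAX): max(5, -45) = 5
Root (MIN): min(-27, 32, 5) = -27
At Root, MIN picks A (lowest: -27).
At A, MAX picks D (highest: -27).
At D, MIN picks t3 (lowest: -27).
Terminal value -27.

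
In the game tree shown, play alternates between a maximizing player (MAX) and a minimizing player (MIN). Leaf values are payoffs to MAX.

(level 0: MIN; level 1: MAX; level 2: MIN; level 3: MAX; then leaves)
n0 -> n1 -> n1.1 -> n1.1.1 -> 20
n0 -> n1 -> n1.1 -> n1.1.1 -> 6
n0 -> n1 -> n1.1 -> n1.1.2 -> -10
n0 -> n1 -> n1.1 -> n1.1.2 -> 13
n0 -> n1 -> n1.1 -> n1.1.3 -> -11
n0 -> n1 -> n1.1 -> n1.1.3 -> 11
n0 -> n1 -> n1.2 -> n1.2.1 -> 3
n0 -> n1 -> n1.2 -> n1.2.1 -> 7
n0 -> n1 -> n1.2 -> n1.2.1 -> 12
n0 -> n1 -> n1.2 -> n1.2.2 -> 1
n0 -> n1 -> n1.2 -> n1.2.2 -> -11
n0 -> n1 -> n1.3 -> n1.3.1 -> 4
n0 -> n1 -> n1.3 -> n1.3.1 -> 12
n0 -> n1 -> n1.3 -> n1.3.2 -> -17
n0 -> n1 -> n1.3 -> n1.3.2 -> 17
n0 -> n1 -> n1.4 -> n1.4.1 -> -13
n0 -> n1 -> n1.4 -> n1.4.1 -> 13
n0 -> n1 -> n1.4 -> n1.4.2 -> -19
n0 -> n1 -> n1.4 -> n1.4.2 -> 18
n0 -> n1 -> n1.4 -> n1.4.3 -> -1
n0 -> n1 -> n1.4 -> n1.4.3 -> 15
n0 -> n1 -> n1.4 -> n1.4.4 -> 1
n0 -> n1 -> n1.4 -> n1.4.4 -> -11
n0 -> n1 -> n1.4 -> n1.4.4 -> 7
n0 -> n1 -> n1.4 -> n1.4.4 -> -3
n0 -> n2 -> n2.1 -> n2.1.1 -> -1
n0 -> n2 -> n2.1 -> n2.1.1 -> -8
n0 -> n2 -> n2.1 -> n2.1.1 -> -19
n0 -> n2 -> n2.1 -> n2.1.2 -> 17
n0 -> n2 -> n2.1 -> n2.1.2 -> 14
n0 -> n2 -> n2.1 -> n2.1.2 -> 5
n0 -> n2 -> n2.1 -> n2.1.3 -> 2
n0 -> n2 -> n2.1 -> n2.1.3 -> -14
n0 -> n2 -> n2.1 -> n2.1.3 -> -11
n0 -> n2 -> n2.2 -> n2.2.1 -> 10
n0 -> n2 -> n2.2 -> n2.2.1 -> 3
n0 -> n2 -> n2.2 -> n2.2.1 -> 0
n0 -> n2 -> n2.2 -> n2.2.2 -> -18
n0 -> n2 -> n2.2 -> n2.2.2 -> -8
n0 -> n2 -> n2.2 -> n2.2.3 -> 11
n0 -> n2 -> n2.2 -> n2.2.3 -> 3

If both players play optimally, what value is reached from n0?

n1.1.1 (MAX): max(20, 6) = 20
n1.1.2 (MAX): max(-10, 13) = 13
n1.1.3 (MAX): max(-11, 11) = 11
n1.1 (MIN): min(20, 13, 11) = 11
n1.2.1 (MAX): max(3, 7, 12) = 12
n1.2.2 (MAX): max(1, -11) = 1
n1.2 (MIN): min(12, 1) = 1
n1.3.1 (MAX): max(4, 12) = 12
n1.3.2 (MAX): max(-17, 17) = 17
n1.3 (MIN): min(12, 17) = 12
n1.4.1 (MAX): max(-13, 13) = 13
n1.4.2 (MAX): max(-19, 18) = 18
n1.4.3 (MAX): max(-1, 15) = 15
n1.4.4 (MAX): max(1, -11, 7, -3) = 7
n1.4 (MIN): min(13, 18, 15, 7) = 7
n1 (MAX): max(11, 1, 12, 7) = 12
n2.1.1 (MAX): max(-1, -8, -19) = -1
n2.1.2 (MAX): max(17, 14, 5) = 17
n2.1.3 (MAX): max(2, -14, -11) = 2
n2.1 (MIN): min(-1, 17, 2) = -1
n2.2.1 (MAX): max(10, 3, 0) = 10
n2.2.2 (MAX): max(-18, -8) = -8
n2.2.3 (MAX): max(11, 3) = 11
n2.2 (MIN): min(10, -8, 11) = -8
n2 (MAX): max(-1, -8) = -1
n0 (MIN): min(12, -1) = -1

-1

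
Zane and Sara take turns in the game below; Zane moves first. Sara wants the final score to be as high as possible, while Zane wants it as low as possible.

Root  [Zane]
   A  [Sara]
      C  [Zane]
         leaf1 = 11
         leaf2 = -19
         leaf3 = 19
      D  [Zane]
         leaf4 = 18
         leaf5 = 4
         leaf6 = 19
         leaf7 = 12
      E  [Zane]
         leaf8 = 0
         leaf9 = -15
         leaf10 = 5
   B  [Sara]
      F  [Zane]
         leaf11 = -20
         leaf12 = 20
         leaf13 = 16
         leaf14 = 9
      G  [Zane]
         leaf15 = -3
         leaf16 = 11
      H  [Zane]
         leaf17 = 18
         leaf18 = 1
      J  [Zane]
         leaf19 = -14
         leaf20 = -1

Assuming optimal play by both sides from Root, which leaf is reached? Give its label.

C (Zane): min(11, -19, 19) = -19
D (Zane): min(18, 4, 19, 12) = 4
E (Zane): min(0, -15, 5) = -15
A (Sara): max(-19, 4, -15) = 4
F (Zane): min(-20, 20, 16, 9) = -20
G (Zane): min(-3, 11) = -3
H (Zane): min(18, 1) = 1
J (Zane): min(-14, -1) = -14
B (Sara): max(-20, -3, 1, -14) = 1
Root (Zane): min(4, 1) = 1
At Root, Zane picks B (lowest: 1).
At B, Sara picks H (highest: 1).
At H, Zane picks leaf18 (lowest: 1).
Terminal value 1.

leaf18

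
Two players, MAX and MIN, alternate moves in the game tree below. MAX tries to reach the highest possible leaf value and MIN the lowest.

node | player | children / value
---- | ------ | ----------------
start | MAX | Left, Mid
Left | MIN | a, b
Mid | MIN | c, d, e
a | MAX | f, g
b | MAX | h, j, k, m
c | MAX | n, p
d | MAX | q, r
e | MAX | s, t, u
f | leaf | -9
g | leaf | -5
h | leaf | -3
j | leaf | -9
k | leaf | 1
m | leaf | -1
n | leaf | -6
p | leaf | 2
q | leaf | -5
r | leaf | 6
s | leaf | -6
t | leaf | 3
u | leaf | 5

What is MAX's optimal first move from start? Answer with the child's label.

Mid

a (MAX): max(-9, -5) = -5
b (MAX): max(-3, -9, 1, -1) = 1
Left (MIN): min(-5, 1) = -5
c (MAX): max(-6, 2) = 2
d (MAX): max(-5, 6) = 6
e (MAX): max(-6, 3, 5) = 5
Mid (MIN): min(2, 6, 5) = 2
start (MAX): max(-5, 2) = 2
MAX at start wants the highest of {Left=-5, Mid=2}, so chooses Mid.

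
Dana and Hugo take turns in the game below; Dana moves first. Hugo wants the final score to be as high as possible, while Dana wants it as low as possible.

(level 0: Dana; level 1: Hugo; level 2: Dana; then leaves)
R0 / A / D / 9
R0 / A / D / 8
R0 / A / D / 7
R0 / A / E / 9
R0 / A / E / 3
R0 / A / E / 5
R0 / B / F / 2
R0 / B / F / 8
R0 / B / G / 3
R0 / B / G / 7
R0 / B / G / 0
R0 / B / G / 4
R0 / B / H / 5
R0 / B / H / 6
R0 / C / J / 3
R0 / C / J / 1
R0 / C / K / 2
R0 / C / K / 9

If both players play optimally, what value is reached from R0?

D (Dana): min(9, 8, 7) = 7
E (Dana): min(9, 3, 5) = 3
A (Hugo): max(7, 3) = 7
F (Dana): min(2, 8) = 2
G (Dana): min(3, 7, 0, 4) = 0
H (Dana): min(5, 6) = 5
B (Hugo): max(2, 0, 5) = 5
J (Dana): min(3, 1) = 1
K (Dana): min(2, 9) = 2
C (Hugo): max(1, 2) = 2
R0 (Dana): min(7, 5, 2) = 2

2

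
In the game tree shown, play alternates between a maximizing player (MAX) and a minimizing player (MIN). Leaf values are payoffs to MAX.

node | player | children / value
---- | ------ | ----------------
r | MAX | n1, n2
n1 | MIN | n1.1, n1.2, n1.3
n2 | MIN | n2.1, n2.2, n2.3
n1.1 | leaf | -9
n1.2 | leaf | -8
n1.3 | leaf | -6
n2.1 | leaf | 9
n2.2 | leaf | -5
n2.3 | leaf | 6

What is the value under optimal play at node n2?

n2 (MIN): min(9, -5, 6) = -5

-5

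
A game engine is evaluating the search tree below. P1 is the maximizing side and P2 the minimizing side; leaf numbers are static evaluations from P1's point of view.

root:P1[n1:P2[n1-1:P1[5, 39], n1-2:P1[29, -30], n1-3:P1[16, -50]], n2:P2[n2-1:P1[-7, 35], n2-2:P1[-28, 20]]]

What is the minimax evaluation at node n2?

20

n2-1 (P1): max(-7, 35) = 35
n2-2 (P1): max(-28, 20) = 20
n2 (P2): min(35, 20) = 20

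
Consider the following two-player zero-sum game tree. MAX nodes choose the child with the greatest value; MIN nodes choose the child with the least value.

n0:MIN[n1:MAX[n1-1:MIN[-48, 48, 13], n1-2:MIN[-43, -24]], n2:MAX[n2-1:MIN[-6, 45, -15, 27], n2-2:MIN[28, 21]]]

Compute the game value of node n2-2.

21

n2-2 (MIN): min(28, 21) = 21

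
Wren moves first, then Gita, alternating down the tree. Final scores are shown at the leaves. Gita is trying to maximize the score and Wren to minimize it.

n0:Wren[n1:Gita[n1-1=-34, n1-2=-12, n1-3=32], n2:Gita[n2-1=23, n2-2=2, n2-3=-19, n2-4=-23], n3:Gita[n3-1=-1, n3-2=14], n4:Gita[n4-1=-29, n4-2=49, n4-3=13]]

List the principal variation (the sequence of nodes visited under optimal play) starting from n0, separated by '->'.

n1 (Gita): max(-34, -12, 32) = 32
n2 (Gita): max(23, 2, -19, -23) = 23
n3 (Gita): max(-1, 14) = 14
n4 (Gita): max(-29, 49, 13) = 49
n0 (Wren): min(32, 23, 14, 49) = 14
At n0, Wren picks n3 (lowest: 14).
At n3, Gita picks n3-2 (highest: 14).
Terminal value 14.

n0 -> n3 -> n3-2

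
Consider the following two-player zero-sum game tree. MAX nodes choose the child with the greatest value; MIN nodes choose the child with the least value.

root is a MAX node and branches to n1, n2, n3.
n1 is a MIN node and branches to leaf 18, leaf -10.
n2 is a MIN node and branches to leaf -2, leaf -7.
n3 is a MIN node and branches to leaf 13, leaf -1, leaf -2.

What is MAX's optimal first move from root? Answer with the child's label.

n3

n1 (MIN): min(18, -10) = -10
n2 (MIN): min(-2, -7) = -7
n3 (MIN): min(13, -1, -2) = -2
root (MAX): max(-10, -7, -2) = -2
MAX at root wants the highest of {n1=-10, n2=-7, n3=-2}, so chooses n3.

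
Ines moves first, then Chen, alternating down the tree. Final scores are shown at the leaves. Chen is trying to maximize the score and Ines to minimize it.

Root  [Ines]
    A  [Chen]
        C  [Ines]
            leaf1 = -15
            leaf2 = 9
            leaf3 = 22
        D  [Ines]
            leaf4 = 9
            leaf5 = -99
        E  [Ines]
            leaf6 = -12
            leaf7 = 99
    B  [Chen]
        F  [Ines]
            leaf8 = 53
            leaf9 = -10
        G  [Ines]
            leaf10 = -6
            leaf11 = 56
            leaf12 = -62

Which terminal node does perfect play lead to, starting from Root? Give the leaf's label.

leaf6

C (Ines): min(-15, 9, 22) = -15
D (Ines): min(9, -99) = -99
E (Ines): min(-12, 99) = -12
A (Chen): max(-15, -99, -12) = -12
F (Ines): min(53, -10) = -10
G (Ines): min(-6, 56, -62) = -62
B (Chen): max(-10, -62) = -10
Root (Ines): min(-12, -10) = -12
At Root, Ines picks A (lowest: -12).
At A, Chen picks E (highest: -12).
At E, Ines picks leaf6 (lowest: -12).
Terminal value -12.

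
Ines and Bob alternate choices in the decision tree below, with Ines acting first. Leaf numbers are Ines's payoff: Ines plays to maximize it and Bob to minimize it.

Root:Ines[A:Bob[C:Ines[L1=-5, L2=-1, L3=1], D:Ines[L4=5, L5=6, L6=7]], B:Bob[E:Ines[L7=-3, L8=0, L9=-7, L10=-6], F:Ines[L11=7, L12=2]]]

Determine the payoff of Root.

C (Ines): max(-5, -1, 1) = 1
D (Ines): max(5, 6, 7) = 7
A (Bob): min(1, 7) = 1
E (Ines): max(-3, 0, -7, -6) = 0
F (Ines): max(7, 2) = 7
B (Bob): min(0, 7) = 0
Root (Ines): max(1, 0) = 1

1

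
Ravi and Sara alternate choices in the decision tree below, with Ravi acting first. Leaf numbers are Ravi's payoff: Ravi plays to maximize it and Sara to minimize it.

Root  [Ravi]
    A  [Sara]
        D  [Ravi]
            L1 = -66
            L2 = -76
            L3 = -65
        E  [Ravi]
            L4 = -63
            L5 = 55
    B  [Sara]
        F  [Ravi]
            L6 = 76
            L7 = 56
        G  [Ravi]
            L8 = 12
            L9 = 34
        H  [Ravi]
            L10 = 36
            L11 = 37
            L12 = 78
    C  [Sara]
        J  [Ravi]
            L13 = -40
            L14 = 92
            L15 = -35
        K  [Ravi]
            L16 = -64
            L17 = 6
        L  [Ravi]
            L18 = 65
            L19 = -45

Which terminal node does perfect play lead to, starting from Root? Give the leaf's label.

L9

D (Ravi): max(-66, -76, -65) = -65
E (Ravi): max(-63, 55) = 55
A (Sara): min(-65, 55) = -65
F (Ravi): max(76, 56) = 76
G (Ravi): max(12, 34) = 34
H (Ravi): max(36, 37, 78) = 78
B (Sara): min(76, 34, 78) = 34
J (Ravi): max(-40, 92, -35) = 92
K (Ravi): max(-64, 6) = 6
L (Ravi): max(65, -45) = 65
C (Sara): min(92, 6, 65) = 6
Root (Ravi): max(-65, 34, 6) = 34
At Root, Ravi picks B (highest: 34).
At B, Sara picks G (lowest: 34).
At G, Ravi picks L9 (highest: 34).
Terminal value 34.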